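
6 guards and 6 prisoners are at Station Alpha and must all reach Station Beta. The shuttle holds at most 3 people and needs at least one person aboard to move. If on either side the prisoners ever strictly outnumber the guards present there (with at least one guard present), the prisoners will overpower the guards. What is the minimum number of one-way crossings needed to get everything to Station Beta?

impossible

Following every safe sequence of crossings from the start, the most of the 12 that can be at Station Beta as the shuttle arrives there on crossings 1, 3, 5 is 3, 5, 6 respectively; the best ever achieved is 6 of 12.
From crossing 7 on, no configuration arises that was not already reachable earlier: only 17 distinct safe configurations (who is on which side, and where the shuttle is) can ever be reached, none of them has everyone across, and every continuation just revisits them. They are: 0 guards + 0 prisoners across (shuttle back at the start); 0 guards + 1 prisoner across (shuttle there); 0 guards + 1 prisoner across (shuttle back at the start); 0 guards + 2 prisoners across (shuttle there); 0 guards + 2 prisoners across (shuttle back at the start); 0 guards + 3 prisoners across (shuttle there); 0 guards + 3 prisoners across (shuttle back at the start); 0 guards + 4 prisoners across (shuttle there); 0 guards + 4 prisoners across (shuttle back at the start); 0 guards + 5 prisoners across (shuttle there); 0 guards + 5 prisoners across (shuttle back at the start); 0 guards + 6 prisoners across (shuttle there); 1 guard + 1 prisoner across (shuttle there); 1 guard + 1 prisoner across (shuttle back at the start); 2 guards + 2 prisoners across (shuttle there); 2 guards + 2 prisoners across (shuttle back at the start); 3 guards + 3 prisoners across (shuttle there). So no valid plan exists.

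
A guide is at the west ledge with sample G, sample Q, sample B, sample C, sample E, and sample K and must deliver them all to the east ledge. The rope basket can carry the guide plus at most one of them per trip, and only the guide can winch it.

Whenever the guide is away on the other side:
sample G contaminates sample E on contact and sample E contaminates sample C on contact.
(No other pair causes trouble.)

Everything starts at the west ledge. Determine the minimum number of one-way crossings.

Counting alone: the guide can take at most 1 across per trip to the east ledge, so moving all 6 needs at least 6 loaded trips out, with a return between consecutive ones — at least 11 crossings.
The safety rule pushes this higher. Following every safe sequence of crossings, the most of the 6 that can be at the east ledge as the rope basket arrives there on crossing 11 is 5 — never all 6.
So no plan with fewer than 13 crossings exists, and this one achieves 13:
1. Guide goes to the east ledge with sample E.  [the west ledge: sample B, sample C, sample G, sample K, sample Q | the east ledge: sample E]
2. Guide goes back to the west ledge alone.  [the west ledge: sample B, sample C, sample G, sample K, sample Q | the east ledge: sample E]
3. Guide goes to the east ledge with sample G.  [the west ledge: sample B, sample C, sample K, sample Q | the east ledge: sample E, sample G]
4. Guide goes back to the west ledge with sample E.  [the west ledge: sample B, sample C, sample E, sample K, sample Q | the east ledge: sample G]
5. Guide goes to the east ledge with sample C.  [the west ledge: sample B, sample E, sample K, sample Q | the east ledge: sample C, sample G]
6. Guide goes back to the west ledge alone.  [the west ledge: sample B, sample E, sample K, sample Q | the east ledge: sample C, sample G]
7. Guide goes to the east ledge with sample Q.  [the west ledge: sample B, sample E, sample K | the east ledge: sample C, sample G, sample Q]
8. Guide goes back to the west ledge alone.  [the west ledge: sample B, sample E, sample K | the east ledge: sample C, sample G, sample Q]
9. Guide goes to the east ledge with sample B.  [the west ledge: sample E, sample K | the east ledge: sample B, sample C, sample G, sample Q]
10. Guide goes back to the west ledge alone.  [the west ledge: sample E, sample K | the east ledge: sample B, sample C, sample G, sample Q]
11. Guide goes to the east ledge with sample K.  [the west ledge: sample E | the east ledge: sample B, sample C, sample G, sample K, sample Q]
12. Guide goes back to the west ledge alone.  [the west ledge: sample E | the east ledge: sample B, sample C, sample G, sample K, sample Q]
13. Guide goes to the east ledge with sample E.  [the west ledge: — | the east ledge: sample B, sample C, sample E, sample G, sample K, sample Q]

13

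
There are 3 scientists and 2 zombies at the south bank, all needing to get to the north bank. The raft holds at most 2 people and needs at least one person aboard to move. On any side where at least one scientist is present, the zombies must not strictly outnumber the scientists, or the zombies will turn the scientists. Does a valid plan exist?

Yes

1. 2 zombies → the north bank.  (the south bank: 3S 0Z; the north bank: 0S 2Z)
2. 1 zombie ← the south bank.  (the south bank: 3S 1Z; the north bank: 0S 1Z)
3. 2 scientists → the north bank.  (the south bank: 1S 1Z; the north bank: 2S 1Z)
4. 1 scientist ← the south bank.  (the south bank: 2S 1Z; the north bank: 1S 1Z)
5. 1 scientist and 1 zombie → the north bank.  (the south bank: 1S 0Z; the north bank: 2S 2Z)
6. 1 zombie ← the south bank.  (the south bank: 1S 1Z; the north bank: 2S 1Z)
7. 1 scientist and 1 zombie → the north bank.  (the south bank: 0S 0Z; the north bank: 3S 2Z)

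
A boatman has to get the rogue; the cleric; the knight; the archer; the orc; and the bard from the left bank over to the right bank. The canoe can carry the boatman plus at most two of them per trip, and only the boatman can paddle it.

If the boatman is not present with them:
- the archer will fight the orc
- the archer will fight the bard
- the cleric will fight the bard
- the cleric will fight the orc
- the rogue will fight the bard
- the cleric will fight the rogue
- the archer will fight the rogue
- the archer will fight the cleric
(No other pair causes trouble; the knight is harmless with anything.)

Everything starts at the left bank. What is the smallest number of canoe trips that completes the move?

impossible

Whatever the first load, the items left behind include a forbidden pair without the boatman. No opening move is safe, so no plan exists.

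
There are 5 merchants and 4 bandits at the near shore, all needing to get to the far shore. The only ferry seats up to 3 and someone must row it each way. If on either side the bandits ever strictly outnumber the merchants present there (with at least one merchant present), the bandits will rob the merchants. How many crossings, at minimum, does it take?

Counting alone: each trip to the far shore takes at most 3 across and each return brings at least 1 back, so after t trips out (and t−1 returns) at most 3t − (t−1) of the 9 are across; that first reaches 9 at t = 4, so at least 7 crossings are needed.
The plan below uses exactly 7 crossings, so it is optimal:
1. 3 bandits → the far shore.  (the near shore: 5M 1B; the far shore: 0M 3B)
2. 1 bandit ← the near shore.  (the near shore: 5M 2B; the far shore: 0M 2B)
3. 3 merchants → the far shore.  (the near shore: 2M 2B; the far shore: 3M 2B)
4. 1 merchant ← the near shore.  (the near shore: 3M 2B; the far shore: 2M 2B)
5. 2 merchants and 1 bandit → the far shore.  (the near shore: 1M 1B; the far shore: 4M 3B)
6. 1 merchant ← the near shore.  (the near shore: 2M 1B; the far shore: 3M 3B)
7. 2 merchants and 1 bandit → the far shore.  (the near shore: 0M 0B; the far shore: 5M 4B)

7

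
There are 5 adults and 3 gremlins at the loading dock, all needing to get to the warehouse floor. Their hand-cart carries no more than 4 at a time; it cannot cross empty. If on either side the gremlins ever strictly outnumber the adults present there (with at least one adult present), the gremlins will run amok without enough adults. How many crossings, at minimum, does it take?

Counting alone: each trip to the warehouse floor takes at most 4 across and each return brings at least 1 back, so after t trips out (and t−1 returns) at most 4t − (t−1) of the 8 are across; that first reaches 8 at t = 3, so at least 5 crossings are needed.
The plan below uses exactly 5 crossings, so it is optimal:
1. 2 gremlins → the warehouse floor.  (the loading dock: 5A 1G; the warehouse floor: 0A 2G)
2. 1 gremlin ← the loading dock.  (the loading dock: 5A 2G; the warehouse floor: 0A 1G)
3. 3 adults and 1 gremlin → the warehouse floor.  (the loading dock: 2A 1G; the warehouse floor: 3A 2G)
4. 1 gremlin ← the loading dock.  (the loading dock: 2A 2G; the warehouse floor: 3A 1G)
5. 2 adults and 2 gremlins → the warehouse floor.  (the loading dock: 0A 0G; the warehouse floor: 5A 3G)

5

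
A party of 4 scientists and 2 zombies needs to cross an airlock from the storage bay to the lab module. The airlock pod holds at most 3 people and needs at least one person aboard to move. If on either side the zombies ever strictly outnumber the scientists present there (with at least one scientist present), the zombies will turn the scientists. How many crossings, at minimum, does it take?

Counting alone: each trip to the lab module takes at most 3 across and each return brings at least 1 back, so after t trips out (and t−1 returns) at most 3t − (t−1) of the 6 are across; that first reaches 6 at t = 3, so at least 5 crossings are needed.
The plan below uses exactly 5 crossings, so it is optimal:
1. 2 zombies → the lab module.  (the storage bay: 4S 0Z; the lab module: 0S 2Z)
2. 1 zombie ← the storage bay.  (the storage bay: 4S 1Z; the lab module: 0S 1Z)
3. 2 scientists and 1 zombie → the lab module.  (the storage bay: 2S 0Z; the lab module: 2S 2Z)
4. 1 zombie ← the storage bay.  (the storage bay: 2S 1Z; the lab module: 2S 1Z)
5. 2 scientists and 1 zombie → the lab module.  (the storage bay: 0S 0Z; the lab module: 4S 2Z)

5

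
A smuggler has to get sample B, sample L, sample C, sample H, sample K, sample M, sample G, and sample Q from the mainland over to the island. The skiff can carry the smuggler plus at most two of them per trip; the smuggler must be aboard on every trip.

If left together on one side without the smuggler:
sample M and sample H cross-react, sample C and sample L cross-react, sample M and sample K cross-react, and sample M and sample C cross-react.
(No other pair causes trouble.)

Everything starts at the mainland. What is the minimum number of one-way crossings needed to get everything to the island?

9

Counting alone: the smuggler can take at most 2 across per trip to the island, so moving all 8 needs at least 4 loaded trips out, with a return between consecutive ones — at least 7 crossings.
The safety rule pushes this higher. Following every safe sequence of crossings, the most of the 8 that can be at the island as the skiff arrives there on crossing 7 is 7 — never all 8.
So no plan with fewer than 9 crossings exists, and this one achieves 9:
1. Smuggler goes to the island with sample L and sample M.  [the mainland: sample B, sample C, sample G, sample H, sample K, sample Q | the island: sample L, sample M]
2. Smuggler goes back to the mainland alone.  [the mainland: sample B, sample C, sample G, sample H, sample K, sample Q | the island: sample L, sample M]
3. Smuggler goes to the island with sample B.  [the mainland: sample C, sample G, sample H, sample K, sample Q | the island: sample B, sample L, sample M]
4. Smuggler goes back to the mainland alone.  [the mainland: sample C, sample G, sample H, sample K, sample Q | the island: sample B, sample L, sample M]
5. Smuggler goes to the island with sample G and sample Q.  [the mainland: sample C, sample H, sample K | the island: sample B, sample G, sample L, sample M, sample Q]
6. Smuggler goes back to the mainland alone.  [the mainland: sample C, sample H, sample K | the island: sample B, sample G, sample L, sample M, sample Q]
7. Smuggler goes to the island with sample H and sample K.  [the mainland: sample C | the island: sample B, sample G, sample H, sample K, sample L, sample M, sample Q]
8. Smuggler goes back to the mainland with sample M.  [the mainland: sample C, sample M | the island: sample B, sample G, sample H, sample K, sample L, sample Q]
9. Smuggler goes to the island with sample C and sample M.  [the mainland: — | the island: sample B, sample C, sample G, sample H, sample K, sample L, sample M, sample Q]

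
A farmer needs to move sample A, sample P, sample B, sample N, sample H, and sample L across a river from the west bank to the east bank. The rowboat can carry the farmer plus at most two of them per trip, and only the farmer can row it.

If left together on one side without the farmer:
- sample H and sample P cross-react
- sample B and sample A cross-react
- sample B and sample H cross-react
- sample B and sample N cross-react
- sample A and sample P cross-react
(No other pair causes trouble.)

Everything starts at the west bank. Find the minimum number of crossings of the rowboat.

7

Counting alone: the farmer can take at most 2 across per trip to the east bank, so moving all 6 needs at least 3 loaded trips out, with a return between consecutive ones — at least 5 crossings.
The safety rule pushes this higher. Following every safe sequence of crossings, the most of the 6 that can be at the east bank as the rowboat arrives there on crossing 5 is 5 — never all 6.
So no plan with fewer than 7 crossings exists, and this one achieves 7:
1. Farmer goes to the east bank with sample B and sample P.  [the west bank: sample A, sample H, sample L, sample N | the east bank: sample B, sample P]
2. Farmer goes back to the west bank alone.  [the west bank: sample A, sample H, sample L, sample N | the east bank: sample B, sample P]
3. Farmer goes to the east bank with sample A and sample N.  [the west bank: sample H, sample L | the east bank: sample A, sample B, sample N, sample P]
4. Farmer goes back to the west bank with sample B and sample P.  [the west bank: sample B, sample H, sample L, sample P | the east bank: sample A, sample N]
5. Farmer goes to the east bank with sample H and sample L.  [the west bank: sample B, sample P | the east bank: sample A, sample H, sample L, sample N]
6. Farmer goes back to the west bank alone.  [the west bank: sample B, sample P | the east bank: sample A, sample H, sample L, sample N]
7. Farmer goes to the east bank with sample B and sample P.  [the west bank: — | the east bank: sample A, sample B, sample H, sample L, sample N, sample P]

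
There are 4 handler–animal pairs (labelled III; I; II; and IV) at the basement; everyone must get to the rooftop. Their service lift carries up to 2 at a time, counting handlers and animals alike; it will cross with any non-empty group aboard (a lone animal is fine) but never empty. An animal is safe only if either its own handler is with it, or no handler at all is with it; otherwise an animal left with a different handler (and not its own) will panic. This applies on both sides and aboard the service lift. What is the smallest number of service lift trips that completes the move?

impossible

Following every safe sequence of crossings from the start, the most of the 8 that can be at the rooftop as the service lift arrives there on crossings 1, 3, 5 is 2, 3, 4 respectively; the best ever achieved is 4 of 8.
From crossing 7 on, no configuration arises that was not already reachable earlier: only 44 distinct safe configurations (who is on which side, and where the service lift is) can ever be reached, none of them has everyone across, and every continuation just revisits them. So no valid plan exists.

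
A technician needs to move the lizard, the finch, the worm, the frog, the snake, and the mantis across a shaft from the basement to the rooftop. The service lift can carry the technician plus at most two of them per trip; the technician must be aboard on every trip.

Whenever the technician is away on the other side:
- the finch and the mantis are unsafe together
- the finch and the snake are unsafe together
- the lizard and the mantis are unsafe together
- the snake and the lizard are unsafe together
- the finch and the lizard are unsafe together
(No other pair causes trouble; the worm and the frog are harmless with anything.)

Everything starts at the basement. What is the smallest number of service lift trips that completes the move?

Counting alone: the technician can take at most 2 across per trip to the rooftop, so moving all 6 needs at least 3 loaded trips out, with a return between consecutive ones — at least 5 crossings.
The safety rule pushes this higher. Following every safe sequence of crossings, the most of the 6 that can be at the rooftop as the service lift arrives there on crossings 5, 7 is 4, 5 respectively — never all 6.
So no plan with fewer than 9 crossings exists, and this one achieves 9:
1. Technician goes to the rooftop with the finch and the lizard.
2. Technician goes back to the basement with the lizard.
3. Technician goes to the rooftop with the lizard and the worm.
4. Technician goes back to the basement with the lizard.
5. Technician goes to the rooftop with the frog and the lizard.
6. Technician goes back to the basement with the lizard.
7. Technician goes to the rooftop with the mantis and the snake.
8. Technician goes back to the basement with the finch.
9. Technician goes to the rooftop with the finch and the lizard.

9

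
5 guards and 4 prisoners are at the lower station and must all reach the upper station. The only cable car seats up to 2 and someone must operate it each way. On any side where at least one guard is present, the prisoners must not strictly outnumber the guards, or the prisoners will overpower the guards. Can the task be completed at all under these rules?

1. 2 prisoners → the upper station.  (the lower station: 5G 2P; the upper station: 0G 2P)
2. 1 prisoner ← the lower station.  (the lower station: 5G 3P; the upper station: 0G 1P)
3. 2 prisoners → the upper station.  (the lower station: 5G 1P; the upper station: 0G 3P)
4. 1 prisoner ← the lower station.  (the lower station: 5G 2P; the upper station: 0G 2P)
5. 2 guards → the upper station.  (the lower station: 3G 2P; the upper station: 2G 2P)
6. 1 prisoner ← the lower station.  (the lower station: 3G 3P; the upper station: 2G 1P)
7. 1 guard and 1 prisoner → the upper station.  (the lower station: 2G 2P; the upper station: 3G 2P)
8. 1 guard ← the lower station.  (the lower station: 3G 2P; the upper station: 2G 2P)
9. 1 guard and 1 prisoner → the upper station.  (the lower station: 2G 1P; the upper station: 3G 3P)
10. 1 prisoner ← the lower station.  (the lower station: 2G 2P; the upper station: 3G 2P)
11. 1 guard and 1 prisoner → the upper station.  (the lower station: 1G 1P; the upper station: 4G 3P)
12. 1 guard ← the lower station.  (the lower station: 2G 1P; the upper station: 3G 3P)
13. 1 guard and 1 prisoner → the upper station.  (the lower station: 1G 0P; the upper station: 4G 4P)
14. 1 prisoner ← the lower station.  (the lower station: 1G 1P; the upper station: 4G 3P)
15. 1 guard and 1 prisoner → the upper station.  (the lower station: 0G 0P; the upper station: 5G 4P)

Yes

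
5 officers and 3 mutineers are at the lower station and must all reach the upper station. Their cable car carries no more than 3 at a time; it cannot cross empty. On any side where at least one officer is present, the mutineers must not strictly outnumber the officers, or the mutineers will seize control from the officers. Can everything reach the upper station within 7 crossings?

Yes

Yes — this plan uses 7 crossings (≤ 7):
1. 2 mutineers → the upper station.  (the lower station: 5O 1M; the upper station: 0O 2M)
2. 1 mutineer ← the lower station.  (the lower station: 5O 2M; the upper station: 0O 1M)
3. 2 officers and 1 mutineer → the upper station.  (the lower station: 3O 1M; the upper station: 2O 2M)
4. 1 mutineer ← the lower station.  (the lower station: 3O 2M; the upper station: 2O 1M)
5. 1 officer and 2 mutineers → the upper station.  (the lower station: 2O 0M; the upper station: 3O 3M)
6. 1 mutineer ← the lower station.  (the lower station: 2O 1M; the upper station: 3O 2M)
7. 2 officers and 1 mutineer → the upper station.  (the lower station: 0O 0M; the upper station: 5O 3M)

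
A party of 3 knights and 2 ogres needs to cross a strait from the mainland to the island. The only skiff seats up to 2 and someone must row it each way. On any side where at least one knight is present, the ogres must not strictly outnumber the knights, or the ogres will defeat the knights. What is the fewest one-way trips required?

7

Counting alone: each trip to the island takes at most 2 across and each return brings at least 1 back, so after t trips out (and t−1 returns) at most 2t − (t−1) of the 5 are across; that first reaches 5 at t = 4, so at least 7 crossings are needed.
The plan below uses exactly 7 crossings, so it is optimal:
1. 2 ogres → the island.  (the mainland: 3K 0O; the island: 0K 2O)
2. 1 ogre ← the mainland.  (the mainland: 3K 1O; the island: 0K 1O)
3. 2 knights → the island.  (the mainland: 1K 1O; the island: 2K 1O)
4. 1 knight ← the mainland.  (the mainland: 2K 1O; the island: 1K 1O)
5. 1 knight and 1 ogre → the island.  (the mainland: 1K 0O; the island: 2K 2O)
6. 1 ogre ← the mainland.  (the mainland: 1K 1O; the island: 2K 1O)
7. 1 knight and 1 ogre → the island.  (the mainland: 0K 0O; the island: 3K 2O)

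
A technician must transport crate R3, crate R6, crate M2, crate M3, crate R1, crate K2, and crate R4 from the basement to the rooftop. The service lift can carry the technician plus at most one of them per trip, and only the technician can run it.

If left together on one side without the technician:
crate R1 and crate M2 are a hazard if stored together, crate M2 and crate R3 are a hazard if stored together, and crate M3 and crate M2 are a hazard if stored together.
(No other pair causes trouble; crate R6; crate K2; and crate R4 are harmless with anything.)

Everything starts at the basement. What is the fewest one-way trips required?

Following every safe sequence of crossings from the start, the most of the 7 that can be at the rooftop as the service lift arrives there on crossings 1, 3, 5, 7, 9 is 1, 2, 3, 4, 5 respectively; the best ever achieved is 5 of 7.
From crossing 11 on, no configuration arises that was not already reachable earlier: only 72 distinct safe configurations (who is on which side, and where the service lift is) can ever be reached, none of them has everyone across, and every continuation just revisits them. So no valid plan exists.

impossible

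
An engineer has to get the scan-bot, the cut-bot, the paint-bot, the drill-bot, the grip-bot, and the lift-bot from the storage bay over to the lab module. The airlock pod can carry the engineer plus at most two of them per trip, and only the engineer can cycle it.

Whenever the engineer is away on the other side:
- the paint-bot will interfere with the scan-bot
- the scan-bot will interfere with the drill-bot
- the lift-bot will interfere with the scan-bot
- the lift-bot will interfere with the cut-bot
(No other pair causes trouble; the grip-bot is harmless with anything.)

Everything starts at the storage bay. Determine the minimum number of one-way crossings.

Counting alone: the engineer can take at most 2 across per trip to the lab module, so moving all 6 needs at least 3 loaded trips out, with a return between consecutive ones — at least 5 crossings.
The safety rule pushes this higher. Following every safe sequence of crossings, the most of the 6 that can be at the lab module as the airlock pod arrives there on crossing 5 is 5 — never all 6.
So no plan with fewer than 7 crossings exists, and this one achieves 7:
1. Engineer goes to the lab module with the cut-bot and the scan-bot.
2. Engineer goes back to the storage bay alone.
3. Engineer goes to the lab module with the grip-bot.
4. Engineer goes back to the storage bay alone.
5. Engineer goes to the lab module with the drill-bot and the paint-bot.
6. Engineer goes back to the storage bay with the scan-bot.
7. Engineer goes to the lab module with the lift-bot and the scan-bot.

7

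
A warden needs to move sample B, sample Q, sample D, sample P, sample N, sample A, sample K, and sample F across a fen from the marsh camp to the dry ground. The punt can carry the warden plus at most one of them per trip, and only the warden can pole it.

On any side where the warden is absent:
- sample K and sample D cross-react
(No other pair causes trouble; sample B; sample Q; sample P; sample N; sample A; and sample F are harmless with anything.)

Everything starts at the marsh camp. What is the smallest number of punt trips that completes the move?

Counting alone: the warden can take at most 1 across per trip to the dry ground, so moving all 8 needs at least 8 loaded trips out, with a return between consecutive ones — at least 15 crossings.
The plan below uses exactly 15 crossings, so it is optimal:
1. Warden goes to the dry ground with sample D.  [the marsh camp: sample A, sample B, sample F, sample K, sample N, sample P, sample Q | the dry ground: sample D]
2. Warden goes back to the marsh camp alone.  [the marsh camp: sample A, sample B, sample F, sample K, sample N, sample P, sample Q | the dry ground: sample D]
3. Warden goes to the dry ground with sample B.  [the marsh camp: sample A, sample F, sample K, sample N, sample P, sample Q | the dry ground: sample B, sample D]
4. Warden goes back to the marsh camp alone.  [the marsh camp: sample A, sample F, sample K, sample N, sample P, sample Q | the dry ground: sample B, sample D]
5. Warden goes to the dry ground with sample Q.  [the marsh camp: sample A, sample F, sample K, sample N, sample P | the dry ground: sample B, sample D, sample Q]
6. Warden goes back to the marsh camp alone.  [the marsh camp: sample A, sample F, sample K, sample N, sample P | the dry ground: sample B, sample D, sample Q]
7. Warden goes to the dry ground with sample P.  [the marsh camp: sample A, sample F, sample K, sample N | the dry ground: sample B, sample D, sample P, sample Q]
8. Warden goes back to the marsh camp alone.  [the marsh camp: sample A, sample F, sample K, sample N | the dry ground: sample B, sample D, sample P, sample Q]
9. Warden goes to the dry ground with sample N.  [the marsh camp: sample A, sample F, sample K | the dry ground: sample B, sample D, sample N, sample P, sample Q]
10. Warden goes back to the marsh camp alone.  [the marsh camp: sample A, sample F, sample K | the dry ground: sample B, sample D, sample N, sample P, sample Q]
11. Warden goes to the dry ground with sample A.  [the marsh camp: sample F, sample K | the dry ground: sample A, sample B, sample D, sample N, sample P, sample Q]
12. Warden goes back to the marsh camp alone.  [the marsh camp: sample F, sample K | the dry ground: sample A, sample B, sample D, sample N, sample P, sample Q]
13. Warden goes to the dry ground with sample F.  [the marsh camp: sample K | the dry ground: sample A, sample B, sample D, sample F, sample N, sample P, sample Q]
14. Warden goes back to the marsh camp alone.  [the marsh camp: sample K | the dry ground: sample A, sample B, sample D, sample F, sample N, sample P, sample Q]
15. Warden goes to the dry ground with sample K.  [the marsh camp: — | the dry ground: sample A, sample B, sample D, sample F, sample K, sample N, sample P, sample Q]

15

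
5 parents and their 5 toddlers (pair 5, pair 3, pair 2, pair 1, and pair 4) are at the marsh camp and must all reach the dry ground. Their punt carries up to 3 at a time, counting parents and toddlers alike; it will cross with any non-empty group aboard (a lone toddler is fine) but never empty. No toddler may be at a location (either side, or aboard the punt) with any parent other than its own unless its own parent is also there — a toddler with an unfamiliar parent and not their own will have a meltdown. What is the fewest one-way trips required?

Counting alone: each trip to the dry ground takes at most 3 across and each return brings at least 1 back, so after t trips out (and t−1 returns) at most 3t − (t−1) of the 10 are across; that first reaches 10 at t = 5, so at least 9 crossings are needed.
The safety rule pushes this higher. Following every safe sequence of crossings, the most of the 10 that can be at the dry ground as the punt arrives there on crossing 9 is 9 — never all 10.
So no plan with fewer than 11 crossings exists, and this one achieves 11:
1. parent 5 and toddler 5 cross → the dry ground.
2. parent 5 crosses ← the marsh camp.
3. toddler 1, toddler 2, and toddler 3 cross → the dry ground.
4. toddler 5 crosses ← the marsh camp.
5. parent 1, parent 2, and parent 3 cross → the dry ground.
6. parent 3 and toddler 3 cross ← the marsh camp.
7. parent 3, parent 4, and parent 5 cross → the dry ground.
8. toddler 2 crosses ← the marsh camp.
9. toddler 3 and toddler 5 cross → the dry ground.
10. toddler 5 crosses ← the marsh camp.
11. toddler 2, toddler 4, and toddler 5 cross → the dry ground.

11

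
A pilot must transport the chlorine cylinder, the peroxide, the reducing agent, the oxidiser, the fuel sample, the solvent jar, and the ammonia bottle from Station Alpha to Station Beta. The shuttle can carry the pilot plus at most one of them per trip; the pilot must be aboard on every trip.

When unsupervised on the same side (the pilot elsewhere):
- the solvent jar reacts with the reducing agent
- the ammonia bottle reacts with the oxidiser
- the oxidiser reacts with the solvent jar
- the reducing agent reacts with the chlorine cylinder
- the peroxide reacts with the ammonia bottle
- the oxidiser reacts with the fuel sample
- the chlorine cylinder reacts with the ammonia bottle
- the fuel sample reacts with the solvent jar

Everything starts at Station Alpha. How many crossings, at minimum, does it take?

impossible

Whatever the first load, the items left behind include a forbidden pair without the pilot. No opening move is safe, so no plan exists.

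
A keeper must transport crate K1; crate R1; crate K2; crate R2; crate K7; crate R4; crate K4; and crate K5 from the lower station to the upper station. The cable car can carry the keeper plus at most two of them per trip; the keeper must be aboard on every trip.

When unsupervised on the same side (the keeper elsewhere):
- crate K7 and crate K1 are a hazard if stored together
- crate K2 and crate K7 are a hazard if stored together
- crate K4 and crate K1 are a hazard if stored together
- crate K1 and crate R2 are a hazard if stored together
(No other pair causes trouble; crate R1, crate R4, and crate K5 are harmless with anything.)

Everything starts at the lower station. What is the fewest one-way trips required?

Counting alone: the keeper can take at most 2 across per trip to the upper station, so moving all 8 needs at least 4 loaded trips out, with a return between consecutive ones — at least 7 crossings.
The safety rule pushes this higher. Following every safe sequence of crossings, the most of the 8 that can be at the upper station as the cable car arrives there on crossing 7 is 7 — never all 8.
So no plan with fewer than 9 crossings exists, and this one achieves 9:
1. Keeper goes to the upper station with crate K1 and crate K2.  [the lower station: crate K4, crate K5, crate K7, crate R1, crate R2, crate R4 | the upper station: crate K1, crate K2]
2. Keeper goes back to the lower station alone.  [the lower station: crate K4, crate K5, crate K7, crate R1, crate R2, crate R4 | the upper station: crate K1, crate K2]
3. Keeper goes to the upper station with crate R1.  [the lower station: crate K4, crate K5, crate K7, crate R2, crate R4 | the upper station: crate K1, crate K2, crate R1]
4. Keeper goes back to the lower station alone.  [the lower station: crate K4, crate K5, crate K7, crate R2, crate R4 | the upper station: crate K1, crate K2, crate R1]
5. Keeper goes to the upper station with crate K5 and crate R4.  [the lower station: crate K4, crate K7, crate R2 | the upper station: crate K1, crate K2, crate K5, crate R1, crate R4]
6. Keeper goes back to the lower station alone.  [the lower station: crate K4, crate K7, crate R2 | the upper station: crate K1, crate K2, crate K5, crate R1, crate R4]
7. Keeper goes to the upper station with crate K4 and crate R2.  [the lower station: crate K7 | the upper station: crate K1, crate K2, crate K4, crate K5, crate R1, crate R2, crate R4]
8. Keeper goes back to the lower station with crate K1.  [the lower station: crate K1, crate K7 | the upper station: crate K2, crate K4, crate K5, crate R1, crate R2, crate R4]
9. Keeper goes to the upper station with crate K1 and crate K7.  [the lower station: — | the upper station: crate K1, crate K2, crate K4, crate K5, crate K7, crate R1, crate R2, crate R4]

9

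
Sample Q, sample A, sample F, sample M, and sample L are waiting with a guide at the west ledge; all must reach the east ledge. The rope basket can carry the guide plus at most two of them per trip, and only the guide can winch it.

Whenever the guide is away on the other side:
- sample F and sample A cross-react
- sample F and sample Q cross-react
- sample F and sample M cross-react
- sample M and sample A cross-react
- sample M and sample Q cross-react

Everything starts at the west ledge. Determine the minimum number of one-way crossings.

7

Counting alone: the guide can take at most 2 across per trip to the east ledge, so moving all 5 needs at least 3 loaded trips out, with a return between consecutive ones — at least 5 crossings.
The safety rule pushes this higher. Following every safe sequence of crossings, the most of the 5 that can be at the east ledge as the rope basket arrives there on crossing 5 is 4 — never all 5.
So no plan with fewer than 7 crossings exists, and this one achieves 7:
1. Guide goes to the east ledge with sample F and sample M.  [the west ledge: sample A, sample L, sample Q | the east ledge: sample F, sample M]
2. Guide goes back to the west ledge with sample F.  [the west ledge: sample A, sample F, sample L, sample Q | the east ledge: sample M]
3. Guide goes to the east ledge with sample A and sample Q.  [the west ledge: sample F, sample L | the east ledge: sample A, sample M, sample Q]
4. Guide goes back to the west ledge with sample M.  [the west ledge: sample F, sample L, sample M | the east ledge: sample A, sample Q]
5. Guide goes to the east ledge with sample F and sample L.  [the west ledge: sample M | the east ledge: sample A, sample F, sample L, sample Q]
6. Guide goes back to the west ledge with sample F.  [the west ledge: sample F, sample M | the east ledge: sample A, sample L, sample Q]
7. Guide goes to the east ledge with sample F and sample M.  [the west ledge: — | the east ledge: sample A, sample F, sample L, sample M, sample Q]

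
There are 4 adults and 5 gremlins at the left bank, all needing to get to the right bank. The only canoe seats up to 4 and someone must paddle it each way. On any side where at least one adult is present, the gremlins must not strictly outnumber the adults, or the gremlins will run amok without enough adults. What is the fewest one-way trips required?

The gremlins already outnumber the adults at the left bank before anyone moves, so the starting position itself is disallowed.

impossible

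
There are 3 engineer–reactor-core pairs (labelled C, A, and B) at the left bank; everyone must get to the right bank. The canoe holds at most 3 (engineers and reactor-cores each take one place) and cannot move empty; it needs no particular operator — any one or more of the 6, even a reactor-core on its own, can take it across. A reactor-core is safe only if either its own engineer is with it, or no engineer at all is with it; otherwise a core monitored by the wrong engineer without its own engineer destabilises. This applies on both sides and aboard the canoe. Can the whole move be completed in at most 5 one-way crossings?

Yes

Yes — this plan uses 5 crossings (≤ 5):
1. engineer C and reactor-core C cross → the right bank.
2. engineer C crosses ← the left bank.
3. engineer A, engineer B, and engineer C cross → the right bank.
4. reactor-core C crosses ← the left bank.
5. reactor-core A, reactor-core B, and reactor-core C cross → the right bank.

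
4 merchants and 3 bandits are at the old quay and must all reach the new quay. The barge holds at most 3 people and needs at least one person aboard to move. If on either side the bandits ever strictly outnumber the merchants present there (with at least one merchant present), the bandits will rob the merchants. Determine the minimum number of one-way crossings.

Counting alone: each trip to the new quay takes at most 3 across and each return brings at least 1 back, so after t trips out (and t−1 returns) at most 3t − (t−1) of the 7 are across; that first reaches 7 at t = 3, so at least 5 crossings are needed.
The plan below uses exactly 5 crossings, so it is optimal:
1. 3 bandits → the new quay.  (the old quay: 4M 0B; the new quay: 0M 3B)
2. 1 bandit ← the old quay.  (the old quay: 4M 1B; the new quay: 0M 2B)
3. 3 merchants → the new quay.  (the old quay: 1M 1B; the new quay: 3M 2B)
4. 1 merchant ← the old quay.  (the old quay: 2M 1B; the new quay: 2M 2B)
5. 2 merchants and 1 bandit → the new quay.  (the old quay: 0M 0B; the new quay: 4M 3B)

5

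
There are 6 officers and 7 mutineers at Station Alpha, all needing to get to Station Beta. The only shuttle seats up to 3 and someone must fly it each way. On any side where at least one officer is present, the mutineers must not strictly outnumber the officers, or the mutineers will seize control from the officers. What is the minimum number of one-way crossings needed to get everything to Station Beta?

impossible

The mutineers already outnumber the officers at Station Alpha before anyone moves, so the starting position itself is disallowed.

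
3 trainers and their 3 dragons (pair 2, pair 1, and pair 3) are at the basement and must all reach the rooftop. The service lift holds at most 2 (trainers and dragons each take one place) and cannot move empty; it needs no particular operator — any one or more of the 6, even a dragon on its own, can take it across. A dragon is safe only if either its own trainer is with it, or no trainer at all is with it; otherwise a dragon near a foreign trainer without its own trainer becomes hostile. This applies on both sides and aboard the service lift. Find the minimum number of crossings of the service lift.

Counting alone: each trip to the rooftop takes at most 2 across and each return brings at least 1 back, so after t trips out (and t−1 returns) at most 2t − (t−1) of the 6 are across; that first reaches 6 at t = 5, so at least 9 crossings are needed.
The safety rule pushes this higher. Following every safe sequence of crossings, the most of the 6 that can be at the rooftop as the service lift arrives there on crossing 9 is 5 — never all 6.
So no plan with fewer than 11 crossings exists, and this one achieves 11:
1. dragon 2 and trainer 2 cross → the rooftop.
2. trainer 2 crosses ← the basement.
3. dragon 1 and dragon 3 cross → the rooftop.
4. dragon 2 crosses ← the basement.
5. trainer 1 and trainer 3 cross → the rooftop.
6. dragon 1 and trainer 1 cross ← the basement.
7. trainer 1 and trainer 2 cross → the rooftop.
8. dragon 3 crosses ← the basement.
9. dragon 1 and dragon 2 cross → the rooftop.
10. trainer 3 crosses ← the basement.
11. dragon 3 and trainer 3 cross → the rooftop.

11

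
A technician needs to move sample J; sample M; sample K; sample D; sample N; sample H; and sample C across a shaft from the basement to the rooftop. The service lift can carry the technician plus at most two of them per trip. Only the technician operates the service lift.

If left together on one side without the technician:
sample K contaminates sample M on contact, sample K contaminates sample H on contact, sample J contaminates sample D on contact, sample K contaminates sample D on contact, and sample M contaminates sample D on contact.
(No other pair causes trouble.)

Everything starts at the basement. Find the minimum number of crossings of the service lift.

11

Counting alone: the technician can take at most 2 across per trip to the rooftop, so moving all 7 needs at least 4 loaded trips out, with a return between consecutive ones — at least 7 crossings.
The safety rule pushes this higher. Following every safe sequence of crossings, the most of the 7 that can be at the rooftop as the service lift arrives there on crossings 7, 9 is 5, 6 respectively — never all 7.
So no plan with fewer than 11 crossings exists, and this one achieves 11:
1. Technician goes to the rooftop with sample D and sample K.
2. Technician goes back to the basement with sample K.
3. Technician goes to the rooftop with sample J and sample K.
4. Technician goes back to the basement with sample D.
5. Technician goes to the rooftop with sample M and sample N.
6. Technician goes back to the basement with sample M.
7. Technician goes to the rooftop with sample H and sample M.
8. Technician goes back to the basement with sample K.
9. Technician goes to the rooftop with sample C and sample K.
10. Technician goes back to the basement with sample K.
11. Technician goes to the rooftop with sample D and sample K.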